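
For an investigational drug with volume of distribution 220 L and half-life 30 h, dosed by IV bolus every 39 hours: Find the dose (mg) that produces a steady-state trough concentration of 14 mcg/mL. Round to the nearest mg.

τ/t½ = 39/30 ≈ 1.3, so f = (1/2)^(39/30) ≈ 0.406126.
Cmin,ss = (D/Vd)·f/(1−f), so D = Cmin,ss·Vd·(1−f)/f.
D = 14 × 220 × (1−f)/f ≈ 14 × 220 × 1.46229 ≈ 4503.85 mg.

4504 mg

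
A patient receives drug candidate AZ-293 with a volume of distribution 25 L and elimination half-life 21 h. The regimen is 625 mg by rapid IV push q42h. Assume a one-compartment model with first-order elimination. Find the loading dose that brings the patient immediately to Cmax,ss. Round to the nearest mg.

833 mg

f = (1/2)^(42/21) ≈ 0.250000; accumulation ratio R = 1/(1−f) ≈ 1.33333.
Loading dose to hit Cmax,ss on first dose: D_load = D_maint·R ≈ 625 × 1.33333 ≈ 833.33 mg.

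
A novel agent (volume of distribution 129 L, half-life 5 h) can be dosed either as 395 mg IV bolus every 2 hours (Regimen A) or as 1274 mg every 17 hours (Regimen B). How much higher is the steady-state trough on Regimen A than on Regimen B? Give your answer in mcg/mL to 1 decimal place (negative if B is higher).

8.6 mcg/mL

Regimen A: f = (1/2)^(2/5) ≈ 0.7579; Cmin,ss = (395/129)·f/(1−f) ≈ 9.586 mcg/mL.
Regimen B: f = (1/2)^(17/5) ≈ 0.0947; Cmin,ss = (1274/129)·f/(1−f) ≈ 1.033 mcg/mL.
Difference ≈ 9.586 − 1.033 ≈ 8.553 mcg/mL.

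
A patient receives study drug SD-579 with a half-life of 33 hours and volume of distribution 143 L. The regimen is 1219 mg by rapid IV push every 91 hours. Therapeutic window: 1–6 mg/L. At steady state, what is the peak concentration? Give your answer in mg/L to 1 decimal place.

k = ln2/t½ = ln2/33 ≈ 0.021004 h⁻¹; fraction remaining f = e^(−kτ) = e^(−0.021004×91) ≈ 0.1479.
At steady state, accumulation factor R = 1/(1 − e^(−kτ)) ≈ 1.1736.
Single-dose peak C₀ = D/Vd = 1219/143 ≈ 8.524 mg/L.
Steady-state peak Cmax,ss = C₀·R ≈ 8.524 × 1.1736 ≈ 10.004 mg/L.
Peak 10.0 mg/L vs MTC 6 mg/L: exceeds toxic threshold.

10.0 mg/L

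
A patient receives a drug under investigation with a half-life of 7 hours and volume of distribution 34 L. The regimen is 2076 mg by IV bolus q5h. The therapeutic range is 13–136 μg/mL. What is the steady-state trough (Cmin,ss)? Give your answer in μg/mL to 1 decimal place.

95.3 μg/mL

k = ln2/t½ = ln2/7 ≈ 0.099021 h⁻¹; fraction remaining f = e^(−kτ) = e^(−0.099021×5) ≈ 0.6095.
At steady state, accumulation factor R = 1/(1 − e^(−kτ)) ≈ 2.5608.
Single-dose peak C₀ = D/Vd = 2076/34 ≈ 61.059 μg/mL.
Steady-state peak Cmax,ss = C₀·R ≈ 61.059 × 2.5608 ≈ 156.360 μg/mL.
One interval later, Cmin,ss = Cmax,ss·e^(−kτ) ≈ 156.360 × 0.6095 ≈ 95.301 μg/mL.
Trough 95.3 μg/mL vs MEC 13 μg/mL: adequate.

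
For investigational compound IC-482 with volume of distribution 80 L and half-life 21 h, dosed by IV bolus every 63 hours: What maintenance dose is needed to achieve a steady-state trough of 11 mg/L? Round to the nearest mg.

6160 mg

τ/t½ = 63/21 ≈ 3, so f = (1/2)^(63/21) ≈ 0.125000.
Cmin,ss = (D/Vd)·f/(1−f), so D = Cmin,ss·Vd·(1−f)/f.
D = 11 × 80 × (1−f)/f ≈ 11 × 80 × 7.00000 ≈ 6160.00 mg.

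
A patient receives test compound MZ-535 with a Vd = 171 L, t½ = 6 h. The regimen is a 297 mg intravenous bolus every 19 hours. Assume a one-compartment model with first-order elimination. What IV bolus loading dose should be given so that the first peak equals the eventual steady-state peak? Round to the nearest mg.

334 mg

f = (1/2)^(19/6) ≈ 0.111362; accumulation ratio R = 1/(1−f) ≈ 1.12532.
Loading dose to hit Cmax,ss on first dose: D_load = D_maint·R ≈ 297 × 1.12532 ≈ 334.22 mg.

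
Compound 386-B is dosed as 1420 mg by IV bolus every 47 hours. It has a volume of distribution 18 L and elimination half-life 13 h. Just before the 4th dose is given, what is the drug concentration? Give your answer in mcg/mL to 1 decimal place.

7.0 mcg/mL

f = (1/2)^(τ/t½) = (1/2)^(47/13) ≈ 0.0816.
C₀ = D/Vd = 1420/18 ≈ 78.889 mcg/mL.
Before the 4th dose, 3 doses have been given. Superposition: Cmin = C₀·(f + f² + … + f^3).
≈ 78.889 × (0.0816 + 0.0067 + 0.0005) ≈ 78.889 × 0.0888 ≈ 7.005 mcg/mL.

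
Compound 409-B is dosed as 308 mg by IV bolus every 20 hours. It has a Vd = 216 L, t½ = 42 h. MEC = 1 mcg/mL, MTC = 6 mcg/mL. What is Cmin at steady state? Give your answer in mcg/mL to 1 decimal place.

Over one 20-h interval, 20/42 ≈ 0.47619 half-lives elapse, leaving f ≈ 0.7189 of each dose.
At steady state, accumulation factor R = 1/(1 − e^(−kτ)) ≈ 3.5575.
Each bolus raises the concentration by D/Vd = 308/216 ≈ 1.426 mcg/mL.
Cmax,ss = C₀/(1 − f) ≈ 1.426/0.2811 ≈ 5.073 mcg/mL.
Steady-state trough Cmin,ss = Cmax,ss·f ≈ 5.073 × 0.7189 ≈ 3.647 mcg/mL.
Trough 3.6 mcg/mL vs MEC 1 mcg/mL: adequate.

3.6 mcg/mL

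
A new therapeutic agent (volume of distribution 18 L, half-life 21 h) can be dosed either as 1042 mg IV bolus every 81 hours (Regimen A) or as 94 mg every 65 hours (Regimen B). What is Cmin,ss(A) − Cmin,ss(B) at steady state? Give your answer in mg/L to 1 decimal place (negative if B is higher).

Regimen A: f = (1/2)^(81/21) ≈ 0.0690; Cmin,ss = (1042/18)·f/(1−f) ≈ 4.290 mg/L.
Regimen B: f = (1/2)^(65/21) ≈ 0.1170; Cmin,ss = (94/18)·f/(1−f) ≈ 0.692 mg/L.
Difference ≈ 4.290 − 0.692 ≈ 3.598 mg/L.

3.6 mg/L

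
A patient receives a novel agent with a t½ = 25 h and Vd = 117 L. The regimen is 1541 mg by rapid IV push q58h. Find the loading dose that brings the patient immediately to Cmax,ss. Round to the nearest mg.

f = (1/2)^(58/25) ≈ 0.200267; accumulation ratio R = 1/(1−f) ≈ 1.25042.
Loading dose to hit Cmax,ss on first dose: D_load = D_maint·R ≈ 1541 × 1.25042 ≈ 1926.90 mg.

1927 mg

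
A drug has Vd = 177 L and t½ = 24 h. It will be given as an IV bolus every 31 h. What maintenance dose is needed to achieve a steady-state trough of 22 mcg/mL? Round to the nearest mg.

τ/t½ = 31/24 ≈ 1.2917, so f = (1/2)^(31/24) ≈ 0.408479.
Cmin,ss = (D/Vd)·f/(1−f), so D = Cmin,ss·Vd·(1−f)/f.
D = 22 × 177 × (1−f)/f ≈ 22 × 177 × 1.44811 ≈ 5638.94 mg.

5639 mg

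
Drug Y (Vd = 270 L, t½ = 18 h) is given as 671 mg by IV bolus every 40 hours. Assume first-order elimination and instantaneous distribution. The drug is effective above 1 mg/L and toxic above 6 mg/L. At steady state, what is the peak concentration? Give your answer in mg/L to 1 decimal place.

3.2 mg/L

Over one 40-h interval, 40/18 ≈ 2.2222 half-lives elapse, leaving f ≈ 0.2143 of each dose.
Accumulation ratio R = 1/(1 − f) ≈ 1/0.7857 ≈ 1.2728.
Each bolus raises the concentration by D/Vd = 671/270 ≈ 2.485 mg/L.
Cmax,ss = C₀/(1 − f) ≈ 2.485/0.7857 ≈ 3.163 mg/L.
Peak 3.2 mg/L vs MTC 6 mg/L: below toxic threshold.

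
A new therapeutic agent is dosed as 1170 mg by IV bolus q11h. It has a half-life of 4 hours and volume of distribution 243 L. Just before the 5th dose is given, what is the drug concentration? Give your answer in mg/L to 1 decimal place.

f = (1/2)^(τ/t½) = (1/2)^(11/4) ≈ 0.1487.
C₀ = D/Vd = 1170/243 ≈ 4.815 mg/L.
Before the 5th dose, 4 doses have been given. Superposition: Cmin = C₀·(f + f² + … + f^4).
≈ 4.815 × (0.1487 + 0.0221 + 0.0033 + 0.0005) ≈ 4.815 × 0.1746 ≈ 0.841 mg/L.

0.8 mg/L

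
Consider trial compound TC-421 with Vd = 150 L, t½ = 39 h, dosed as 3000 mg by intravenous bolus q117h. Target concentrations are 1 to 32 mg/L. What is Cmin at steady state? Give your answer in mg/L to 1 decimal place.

τ = 117 h = 3 half-lives, so f = (1/2)^3 = 0.125.
Accumulation ratio R = 1/(1 − f) = 1/0.875 = 8/7.
Single-dose peak C₀ = D/Vd = 3000/150 = 20 mg/L.
Steady-state peak Cmax,ss = C₀·R = 20 × 8/7 ≈ 22.857 mg/L.
Steady-state trough Cmin,ss = Cmax,ss·f ≈ 22.857 × 0.125 ≈ 2.857 mg/L.
Trough 2.9 mg/L vs MEC 1 mg/L: adequate.

2.9 mg/L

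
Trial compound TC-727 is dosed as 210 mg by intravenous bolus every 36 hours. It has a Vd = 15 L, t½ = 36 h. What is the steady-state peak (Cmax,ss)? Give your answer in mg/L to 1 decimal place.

τ = 36 h = 1 half-life, so f = (1/2)^1 = 0.5.
Accumulation ratio R = 1/(1 − f) = 1/0.5 = 2/1.
Single-dose peak C₀ = D/Vd = 210/15 = 14 mg/L.
Steady-state peak Cmax,ss = C₀·R = 14 × 2/1 ≈ 28.000 mg/L.

28.0 mg/L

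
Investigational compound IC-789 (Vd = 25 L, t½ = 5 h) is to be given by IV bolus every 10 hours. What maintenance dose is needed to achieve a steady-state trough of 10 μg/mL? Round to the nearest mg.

750 mg

τ/t½ = 10/5 ≈ 2, so f = (1/2)^(10/5) ≈ 0.250000.
Cmin,ss = (D/Vd)·f/(1−f), so D = Cmin,ss·Vd·(1−f)/f.
D = 10 × 25 × (1−f)/f ≈ 10 × 25 × 3.00000 ≈ 750.00 mg.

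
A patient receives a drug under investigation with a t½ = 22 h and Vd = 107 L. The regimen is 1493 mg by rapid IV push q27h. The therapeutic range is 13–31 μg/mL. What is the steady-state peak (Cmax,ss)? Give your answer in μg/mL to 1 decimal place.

24.4 μg/mL

k = ln2/t½ = ln2/22 ≈ 0.031507 h⁻¹; fraction remaining f = e^(−kτ) = e^(−0.031507×27) ≈ 0.4271.
At steady state, accumulation factor R = 1/(1 − e^(−kτ)) ≈ 1.7455.
Single-dose peak C₀ = D/Vd = 1493/107 ≈ 13.953 μg/mL.
Steady-state peak Cmax,ss = C₀·R ≈ 13.953 × 1.7455 ≈ 24.355 μg/mL.
Peak 24.4 μg/mL vs MTC 31 μg/mL: below toxic threshold.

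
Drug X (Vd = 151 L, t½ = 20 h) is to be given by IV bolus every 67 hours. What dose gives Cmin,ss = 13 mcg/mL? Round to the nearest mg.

τ/t½ = 67/20 ≈ 3.35, so f = (1/2)^(67/20) ≈ 0.098073.
Cmin,ss = (D/Vd)·f/(1−f), so D = Cmin,ss·Vd·(1−f)/f.
D = 13 × 151 × (1−f)/f ≈ 13 × 151 × 9.19649 ≈ 18052.71 mg.

18053 mg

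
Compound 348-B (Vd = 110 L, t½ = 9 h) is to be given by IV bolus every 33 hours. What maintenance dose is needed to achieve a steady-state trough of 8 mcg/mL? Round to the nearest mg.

10295 mg

τ/t½ = 33/9 ≈ 3.6667, so f = (1/2)^(33/9) ≈ 0.078745.
Cmin,ss = (D/Vd)·f/(1−f), so D = Cmin,ss·Vd·(1−f)/f.
D = 8 × 110 × (1−f)/f ≈ 8 × 110 × 11.69922 ≈ 10295.31 mg.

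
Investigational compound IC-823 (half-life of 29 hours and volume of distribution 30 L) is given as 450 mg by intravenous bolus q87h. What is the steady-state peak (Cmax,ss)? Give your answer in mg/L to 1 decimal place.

τ = 87 h = 3 half-lives, so f = (1/2)^3 = 0.125.
At steady state, R = 1/(1 − 0.125) = 8/7.
Single-dose peak C₀ = D/Vd = 450/30 = 15 mg/L.
Steady-state peak Cmax,ss = C₀·R = 15 × 8/7 ≈ 17.143 mg/L.

17.1 mg/L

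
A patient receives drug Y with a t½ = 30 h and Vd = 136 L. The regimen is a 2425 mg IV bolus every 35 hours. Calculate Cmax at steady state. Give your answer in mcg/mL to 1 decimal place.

Over one 35-h interval, 35/30 ≈ 1.1667 half-lives elapse, leaving f ≈ 0.4454 of each dose.
At steady state, accumulation factor R = 1/(1 − e^(−kτ)) ≈ 1.8031.
Each bolus raises the concentration by D/Vd = 2425/136 ≈ 17.831 mcg/mL.
Steady-state peak Cmax,ss = C₀·R ≈ 17.831 × 1.8031 ≈ 32.151 mcg/mL.

32.2 mcg/mL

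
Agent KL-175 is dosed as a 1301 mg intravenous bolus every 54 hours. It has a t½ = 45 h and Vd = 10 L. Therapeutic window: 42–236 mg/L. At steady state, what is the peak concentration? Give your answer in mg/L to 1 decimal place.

Over one 54-h interval, 54/45 ≈ 1.2 half-lives elapse, leaving f ≈ 0.4353 of each dose.
At steady state, accumulation factor R = 1/(1 − e^(−kτ)) ≈ 1.7709.
Each bolus raises the concentration by D/Vd = 1301/10 ≈ 130.100 mg/L.
Steady-state peak Cmax,ss = C₀·R ≈ 130.100 × 1.7709 ≈ 230.394 mg/L.
Peak 230.4 mg/L vs MTC 236 mg/L: below toxic threshold.

230.4 mg/L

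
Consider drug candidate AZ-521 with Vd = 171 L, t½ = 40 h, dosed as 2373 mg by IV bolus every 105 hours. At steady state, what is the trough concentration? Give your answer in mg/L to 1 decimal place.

2.7 mg/L

Over one 105-h interval, 105/40 ≈ 2.625 half-lives elapse, leaving f ≈ 0.1621 of each dose.
Single-dose peak C₀ = D/Vd = 2373/171 ≈ 13.877 mg/L.
Steady-state trough Cmin,ss = C₀·f/(1−f) ≈ 13.877 × 0.1621/0.8379 ≈ 2.685 mg/L.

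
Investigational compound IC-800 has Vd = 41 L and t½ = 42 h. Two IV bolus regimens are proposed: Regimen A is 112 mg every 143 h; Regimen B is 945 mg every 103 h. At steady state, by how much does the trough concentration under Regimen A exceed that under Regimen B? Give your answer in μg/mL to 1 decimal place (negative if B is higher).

Regimen A: f = (1/2)^(143/42) ≈ 0.0944; Cmin,ss = (112/41)·f/(1−f) ≈ 0.285 μg/mL.
Regimen B: f = (1/2)^(103/42) ≈ 0.1827; Cmin,ss = (945/41)·f/(1−f) ≈ 5.152 μg/mL.
Difference ≈ 0.285 − 5.152 ≈ -4.867 μg/mL.

-4.9 μg/mL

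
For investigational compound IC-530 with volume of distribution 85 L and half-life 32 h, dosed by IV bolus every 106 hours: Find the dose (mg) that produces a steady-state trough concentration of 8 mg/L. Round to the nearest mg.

6076 mg

τ/t½ = 106/32 ≈ 3.3125, so f = (1/2)^(106/32) ≈ 0.100656.
Cmin,ss = (D/Vd)·f/(1−f), so D = Cmin,ss·Vd·(1−f)/f.
D = 8 × 85 × (1−f)/f ≈ 8 × 85 × 8.93483 ≈ 6075.68 mg.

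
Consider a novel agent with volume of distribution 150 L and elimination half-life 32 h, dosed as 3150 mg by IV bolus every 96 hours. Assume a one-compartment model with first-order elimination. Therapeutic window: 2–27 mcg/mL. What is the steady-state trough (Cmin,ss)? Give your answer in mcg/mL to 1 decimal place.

τ = 96 h = 3 half-lives, so f = (1/2)^3 = 0.125.
At steady state, R = 1/(1 − 0.125) = 8/7.
Single-dose peak C₀ = D/Vd = 3150/150 = 21 mcg/mL.
Steady-state peak Cmax,ss = C₀·R = 21 × 8/7 ≈ 24.000 mcg/mL.
Steady-state trough Cmin,ss = Cmax,ss·f ≈ 24.000 × 0.125 ≈ 3.000 mcg/mL.
Trough 3.0 mcg/mL vs MEC 2 mcg/mL: adequate.

3.0 mcg/mL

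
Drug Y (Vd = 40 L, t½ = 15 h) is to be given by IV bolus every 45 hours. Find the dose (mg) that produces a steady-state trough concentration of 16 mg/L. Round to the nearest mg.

τ/t½ = 45/15 ≈ 3, so f = (1/2)^(45/15) ≈ 0.125000.
Cmin,ss = (D/Vd)·f/(1−f), so D = Cmin,ss·Vd·(1−f)/f.
D = 16 × 40 × (1−f)/f ≈ 16 × 40 × 7.00000 ≈ 4480.00 mg.

4480 mg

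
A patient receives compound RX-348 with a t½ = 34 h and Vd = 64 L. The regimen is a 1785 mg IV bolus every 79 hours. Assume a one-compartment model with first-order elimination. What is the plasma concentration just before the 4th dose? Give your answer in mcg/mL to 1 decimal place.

6.9 mcg/mL

f = (1/2)^(τ/t½) = (1/2)^(79/34) ≈ 0.1998.
C₀ = D/Vd = 1785/64 ≈ 27.891 mcg/mL.
Before the 4th dose, 3 doses have been given. Superposition: Cmin = C₀·(f + f² + … + f^3).
≈ 27.891 × (0.1998 + 0.0399 + 0.0080) ≈ 27.891 × 0.2477 ≈ 6.909 mcg/mL.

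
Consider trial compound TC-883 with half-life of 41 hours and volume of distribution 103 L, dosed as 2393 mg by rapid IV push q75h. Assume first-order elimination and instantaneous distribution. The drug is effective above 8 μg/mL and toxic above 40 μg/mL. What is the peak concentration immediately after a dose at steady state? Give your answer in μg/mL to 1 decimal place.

Over one 75-h interval, 75/41 ≈ 1.8293 half-lives elapse, leaving f ≈ 0.2814 of each dose.
Accumulation ratio R = 1/(1 − f) ≈ 1/0.7186 ≈ 1.3916.
Each bolus raises the concentration by D/Vd = 2393/103 ≈ 23.233 μg/mL.
Steady-state peak Cmax,ss = C₀·R ≈ 23.233 × 1.3916 ≈ 32.331 μg/mL.
Peak 32.3 μg/mL vs MTC 40 μg/mL: below toxic threshold.

32.3 μg/mL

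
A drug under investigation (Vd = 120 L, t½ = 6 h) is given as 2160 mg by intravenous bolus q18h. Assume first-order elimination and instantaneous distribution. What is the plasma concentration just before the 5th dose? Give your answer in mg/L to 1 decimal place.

f = (1/2)^(τ/t½) = (1/2)^(18/6) ≈ 0.1250.
C₀ = D/Vd = 2160/120 ≈ 18.000 mg/L.
Before the 5th dose, 4 doses have been given. Superposition: Cmin = C₀·(f + f² + … + f^4).
≈ 18.000 × (0.1250 + 0.0156 + 0.0020 + 0.0002) ≈ 18.000 × 0.1428 ≈ 2.570 mg/L.

2.6 mg/L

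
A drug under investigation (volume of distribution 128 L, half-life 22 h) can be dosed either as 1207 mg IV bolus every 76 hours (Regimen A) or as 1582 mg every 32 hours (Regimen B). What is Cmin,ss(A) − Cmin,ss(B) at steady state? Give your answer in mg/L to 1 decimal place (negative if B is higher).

Regimen A: f = (1/2)^(76/22) ≈ 0.0912; Cmin,ss = (1207/128)·f/(1−f) ≈ 0.946 mg/L.
Regimen B: f = (1/2)^(32/22) ≈ 0.3649; Cmin,ss = (1582/128)·f/(1−f) ≈ 7.101 mg/L.
Difference ≈ 0.946 − 7.101 ≈ -6.155 mg/L.

-6.2 mg/L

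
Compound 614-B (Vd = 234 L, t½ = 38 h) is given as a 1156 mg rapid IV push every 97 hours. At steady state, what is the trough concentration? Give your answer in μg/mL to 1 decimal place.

Over one 97-h interval, 97/38 ≈ 2.5526 half-lives elapse, leaving f ≈ 0.1704 of each dose.
At steady state, accumulation factor R = 1/(1 − e^(−kτ)) ≈ 1.2054.
Each bolus raises the concentration by D/Vd = 1156/234 ≈ 4.940 μg/mL.
Steady-state peak Cmax,ss = C₀·R ≈ 4.940 × 1.2054 ≈ 5.955 μg/mL.
Steady-state trough Cmin,ss = Cmax,ss·f ≈ 5.955 × 0.1704 ≈ 1.015 μg/mL.

1.0 μg/mL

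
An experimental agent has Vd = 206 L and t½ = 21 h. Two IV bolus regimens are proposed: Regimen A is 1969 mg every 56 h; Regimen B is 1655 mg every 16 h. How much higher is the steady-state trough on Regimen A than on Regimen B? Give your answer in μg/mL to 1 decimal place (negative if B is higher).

Regimen A: f = (1/2)^(56/21) ≈ 0.1575; Cmin,ss = (1969/206)·f/(1−f) ≈ 1.787 μg/mL.
Regimen B: f = (1/2)^(16/21) ≈ 0.5897; Cmin,ss = (1655/206)·f/(1−f) ≈ 11.547 μg/mL.
Difference ≈ 1.787 − 11.547 ≈ -9.760 μg/mL.

-9.8 μg/mL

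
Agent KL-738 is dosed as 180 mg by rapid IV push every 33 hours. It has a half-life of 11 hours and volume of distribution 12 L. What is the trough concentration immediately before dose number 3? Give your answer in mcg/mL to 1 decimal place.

f = (1/2)^(τ/t½) = (1/2)^(33/11) ≈ 0.1250.
C₀ = D/Vd = 180/12 ≈ 15.000 mcg/mL.
Before the 3rd dose, 2 doses have been given. Superposition: Cmin = C₀·(f + f²).
≈ 15.000 × (0.1250 + 0.0156) ≈ 15.000 × 0.1406 ≈ 2.109 mcg/mL.

2.1 mcg/mL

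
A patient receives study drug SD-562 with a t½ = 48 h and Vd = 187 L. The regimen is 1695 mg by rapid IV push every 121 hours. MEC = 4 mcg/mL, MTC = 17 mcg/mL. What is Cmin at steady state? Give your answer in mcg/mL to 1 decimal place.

1.9 mcg/mL

τ/t½ = 121/48 ≈ 2.5208, so fraction remaining f = (1/2)^(121/48) ≈ 0.1742.
Accumulation ratio R = 1/(1 − f) ≈ 1/0.8258 ≈ 1.2109.
Each bolus raises the concentration by D/Vd = 1695/187 ≈ 9.064 mcg/mL.
Cmax,ss = C₀/(1 − f) ≈ 9.064/0.8258 ≈ 10.976 mcg/mL.
One interval later, Cmin,ss = Cmax,ss·e^(−kτ) ≈ 10.976 × 0.1742 ≈ 1.912 mcg/mL.
Trough 1.9 mcg/mL vs MEC 4 mcg/mL: subtherapeutic.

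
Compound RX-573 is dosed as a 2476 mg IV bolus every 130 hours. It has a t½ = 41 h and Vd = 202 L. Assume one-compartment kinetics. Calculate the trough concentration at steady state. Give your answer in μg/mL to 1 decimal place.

1.5 μg/mL

k = ln2/t½ = ln2/41 ≈ 0.016906 h⁻¹; fraction remaining f = e^(−kτ) = e^(−0.016906×130) ≈ 0.1110.
Accumulation ratio R = 1/(1 − f) ≈ 1/0.8890 ≈ 1.1249.
Each bolus raises the concentration by D/Vd = 2476/202 ≈ 12.257 μg/mL.
Cmax,ss = C₀/(1 − f) ≈ 12.257/0.8890 ≈ 13.787 μg/mL.
One interval later, Cmin,ss = Cmax,ss·e^(−kτ) ≈ 13.787 × 0.1110 ≈ 1.530 μg/mL.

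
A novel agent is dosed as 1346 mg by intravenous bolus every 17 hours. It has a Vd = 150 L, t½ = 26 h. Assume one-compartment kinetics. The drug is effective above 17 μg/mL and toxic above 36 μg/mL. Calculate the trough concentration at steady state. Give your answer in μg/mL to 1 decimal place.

τ/t½ = 17/26 ≈ 0.65385, so fraction remaining f = (1/2)^(17/26) ≈ 0.6356.
At steady state, accumulation factor R = 1/(1 − e^(−kτ)) ≈ 2.7442.
Single-dose peak C₀ = D/Vd = 1346/150 ≈ 8.973 μg/mL.
Cmax,ss = C₀/(1 − f) ≈ 8.973/0.3644 ≈ 24.624 μg/mL.
One interval later, Cmin,ss = Cmax,ss·e^(−kτ) ≈ 24.624 × 0.6356 ≈ 15.651 μg/mL.
Trough 15.7 μg/mL vs MEC 17 μg/mL: subtherapeutic.

15.7 μg/mL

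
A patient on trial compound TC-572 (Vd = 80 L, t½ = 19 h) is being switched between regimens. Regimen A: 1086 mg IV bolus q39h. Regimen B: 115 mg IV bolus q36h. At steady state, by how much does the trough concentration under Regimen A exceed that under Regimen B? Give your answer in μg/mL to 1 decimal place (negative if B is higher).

Regimen A: f = (1/2)^(39/19) ≈ 0.2410; Cmin,ss = (1086/80)·f/(1−f) ≈ 4.310 μg/mL.
Regimen B: f = (1/2)^(36/19) ≈ 0.2689; Cmin,ss = (115/80)·f/(1−f) ≈ 0.529 μg/mL.
Difference ≈ 4.310 − 0.529 ≈ 3.781 μg/mL.

3.8 μg/mL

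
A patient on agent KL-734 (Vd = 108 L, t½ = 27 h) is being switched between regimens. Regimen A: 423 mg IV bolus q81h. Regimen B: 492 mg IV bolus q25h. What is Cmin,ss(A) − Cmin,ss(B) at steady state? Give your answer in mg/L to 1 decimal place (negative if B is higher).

Regimen A: f = (1/2)^(81/27) ≈ 0.1250; Cmin,ss = (423/108)·f/(1−f) ≈ 0.560 mg/L.
Regimen B: f = (1/2)^(25/27) ≈ 0.5263; Cmin,ss = (492/108)·f/(1−f) ≈ 5.061 mg/L.
Difference ≈ 0.560 − 5.061 ≈ -4.501 mg/L.

-4.5 mg/L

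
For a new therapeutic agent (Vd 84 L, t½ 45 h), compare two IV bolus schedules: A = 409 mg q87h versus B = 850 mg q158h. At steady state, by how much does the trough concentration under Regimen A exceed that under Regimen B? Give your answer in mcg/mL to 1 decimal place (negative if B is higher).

Regimen A: f = (1/2)^(87/45) ≈ 0.2618; Cmin,ss = (409/84)·f/(1−f) ≈ 1.727 mcg/mL.
Regimen B: f = (1/2)^(158/45) ≈ 0.0877; Cmin,ss = (850/84)·f/(1−f) ≈ 0.973 mcg/mL.
Difference ≈ 1.727 − 0.973 ≈ 0.754 mcg/mL.

0.8 mcg/mL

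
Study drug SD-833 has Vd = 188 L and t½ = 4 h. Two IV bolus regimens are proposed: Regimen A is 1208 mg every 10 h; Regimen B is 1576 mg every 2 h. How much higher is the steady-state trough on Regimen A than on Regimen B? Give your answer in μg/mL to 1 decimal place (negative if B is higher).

Regimen A: f = (1/2)^(10/4) ≈ 0.1768; Cmin,ss = (1208/188)·f/(1−f) ≈ 1.380 μg/mL.
Regimen B: f = (1/2)^(2/4) ≈ 0.7071; Cmin,ss = (1576/188)·f/(1−f) ≈ 20.238 μg/mL.
Difference ≈ 1.380 − 20.238 ≈ -18.858 μg/mL.

-18.9 μg/mL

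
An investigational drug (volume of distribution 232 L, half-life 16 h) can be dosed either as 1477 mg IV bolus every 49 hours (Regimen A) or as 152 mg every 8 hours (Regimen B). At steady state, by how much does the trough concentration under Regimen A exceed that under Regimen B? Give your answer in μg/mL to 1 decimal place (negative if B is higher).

Regimen A: f = (1/2)^(49/16) ≈ 0.1197; Cmin,ss = (1477/232)·f/(1−f) ≈ 0.866 μg/mL.
Regimen B: f = (1/2)^(8/16) ≈ 0.7071; Cmin,ss = (152/232)·f/(1−f) ≈ 1.582 μg/mL.
Difference ≈ 0.866 − 1.582 ≈ -0.716 μg/mL.

-0.7 μg/mL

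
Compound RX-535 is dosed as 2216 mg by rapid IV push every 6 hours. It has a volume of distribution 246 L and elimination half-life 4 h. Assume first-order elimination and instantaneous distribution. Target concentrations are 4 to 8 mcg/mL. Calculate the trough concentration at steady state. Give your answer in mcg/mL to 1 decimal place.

k = ln2/t½ = ln2/4 ≈ 0.173287 h⁻¹; fraction remaining f = e^(−kτ) = e^(−0.173287×6) ≈ 0.3536.
Single-dose peak C₀ = D/Vd = 2216/246 ≈ 9.008 mcg/mL.
Steady-state trough Cmin,ss = C₀·f/(1−f) ≈ 9.008 × 0.3536/0.6464 ≈ 4.928 mcg/mL.
Trough 4.9 mcg/mL vs MEC 4 mcg/mL: adequate.

4.9 mcg/mL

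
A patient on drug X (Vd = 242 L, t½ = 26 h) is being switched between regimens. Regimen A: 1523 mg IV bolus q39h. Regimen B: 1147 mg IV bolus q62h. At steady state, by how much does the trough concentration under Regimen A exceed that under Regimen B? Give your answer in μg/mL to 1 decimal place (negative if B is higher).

Regimen A: f = (1/2)^(39/26) ≈ 0.3536; Cmin,ss = (1523/242)·f/(1−f) ≈ 3.443 μg/mL.
Regimen B: f = (1/2)^(62/26) ≈ 0.1915; Cmin,ss = (1147/242)·f/(1−f) ≈ 1.123 μg/mL.
Difference ≈ 3.443 − 1.123 ≈ 2.320 μg/mL.

2.3 μg/mL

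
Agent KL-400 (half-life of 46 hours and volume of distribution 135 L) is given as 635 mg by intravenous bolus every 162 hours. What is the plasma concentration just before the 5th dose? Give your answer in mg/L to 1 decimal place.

0.4 mg/L

f = (1/2)^(τ/t½) = (1/2)^(162/46) ≈ 0.0871.
C₀ = D/Vd = 635/135 ≈ 4.704 mg/L.
Before the 5th dose, 4 doses have been given. Superposition: Cmin = C₀·(f + f² + … + f^4).
≈ 4.704 × (0.0871 + 0.0076 + 0.0007 + 0.0001) ≈ 4.704 × 0.0955 ≈ 0.449 mg/L.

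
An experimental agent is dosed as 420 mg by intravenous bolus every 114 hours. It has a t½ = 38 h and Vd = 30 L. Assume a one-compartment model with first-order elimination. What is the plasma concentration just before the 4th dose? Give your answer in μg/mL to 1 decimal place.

f = (1/2)^(τ/t½) = (1/2)^(114/38) ≈ 0.1250.
C₀ = D/Vd = 420/30 ≈ 14.000 μg/mL.
Before the 4th dose, 3 doses have been given. Superposition: Cmin = C₀·(f + f² + … + f^3).
≈ 14.000 × (0.1250 + 0.0156 + 0.0020) ≈ 14.000 × 0.1426 ≈ 1.996 μg/mL.

2.0 μg/mL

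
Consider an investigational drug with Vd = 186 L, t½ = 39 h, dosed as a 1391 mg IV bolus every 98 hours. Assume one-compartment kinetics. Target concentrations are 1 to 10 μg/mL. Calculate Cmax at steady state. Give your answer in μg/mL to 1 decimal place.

k = ln2/t½ = ln2/39 ≈ 0.017773 h⁻¹; fraction remaining f = e^(−kτ) = e^(−0.017773×98) ≈ 0.1752.
Accumulation ratio R = 1/(1 − f) ≈ 1/0.8248 ≈ 1.2124.
Each bolus raises the concentration by D/Vd = 1391/186 ≈ 7.478 μg/mL.
Steady-state peak Cmax,ss = C₀·R ≈ 7.478 × 1.2124 ≈ 9.066 μg/mL.
Peak 9.1 μg/mL vs MTC 10 μg/mL: below toxic threshold.

9.1 μg/mL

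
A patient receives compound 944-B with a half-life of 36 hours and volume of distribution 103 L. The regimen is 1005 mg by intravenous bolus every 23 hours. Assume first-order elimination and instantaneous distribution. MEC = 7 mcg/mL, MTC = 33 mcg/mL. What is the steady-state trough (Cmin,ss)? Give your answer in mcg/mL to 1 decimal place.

17.5 mcg/mL

τ/t½ = 23/36 ≈ 0.63889, so fraction remaining f = (1/2)^(23/36) ≈ 0.6422.
At steady state, accumulation factor R = 1/(1 − e^(−kτ)) ≈ 2.7949.
Each bolus raises the concentration by D/Vd = 1005/103 ≈ 9.757 mcg/mL.
Steady-state peak Cmax,ss = C₀·R ≈ 9.757 × 2.7949 ≈ 27.270 mcg/mL.
Steady-state trough Cmin,ss = Cmax,ss·f ≈ 27.270 × 0.6422 ≈ 17.513 mcg/mL.
Trough 17.5 mcg/mL vs MEC 7 mcg/mL: adequate.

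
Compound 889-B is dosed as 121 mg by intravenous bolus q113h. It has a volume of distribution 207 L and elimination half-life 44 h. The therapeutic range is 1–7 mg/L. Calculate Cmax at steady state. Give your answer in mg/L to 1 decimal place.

Over one 113-h interval, 113/44 ≈ 2.5682 half-lives elapse, leaving f ≈ 0.1686 of each dose.
Accumulation ratio R = 1/(1 − f) ≈ 1/0.8314 ≈ 1.2028.
Each bolus raises the concentration by D/Vd = 121/207 ≈ 0.585 mg/L.
Steady-state peak Cmax,ss = C₀·R ≈ 0.585 × 1.2028 ≈ 0.704 mg/L.
Peak 0.7 mg/L vs MTC 7 mg/L: below toxic threshold.

0.7 mg/L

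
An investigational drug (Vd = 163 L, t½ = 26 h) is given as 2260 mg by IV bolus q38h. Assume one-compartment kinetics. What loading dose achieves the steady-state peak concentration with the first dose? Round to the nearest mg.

3548 mg

f = (1/2)^(38/26) ≈ 0.363106; accumulation ratio R = 1/(1−f) ≈ 1.57012.
Loading dose to hit Cmax,ss on first dose: D_load = D_maint·R ≈ 2260 × 1.57012 ≈ 3548.47 mg.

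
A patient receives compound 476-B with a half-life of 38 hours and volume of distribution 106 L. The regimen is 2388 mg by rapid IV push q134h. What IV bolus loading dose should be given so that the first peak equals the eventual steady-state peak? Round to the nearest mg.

f = (1/2)^(134/38) ≈ 0.086791; accumulation ratio R = 1/(1−f) ≈ 1.09504.
Loading dose to hit Cmax,ss on first dose: D_load = D_maint·R ≈ 2388 × 1.09504 ≈ 2614.96 mg.

2615 mg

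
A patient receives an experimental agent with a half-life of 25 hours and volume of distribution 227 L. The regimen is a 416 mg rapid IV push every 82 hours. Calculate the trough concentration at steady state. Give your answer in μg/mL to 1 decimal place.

0.2 μg/mL

k = ln2/t½ = ln2/25 ≈ 0.027726 h⁻¹; fraction remaining f = e^(−kτ) = e^(−0.027726×82) ≈ 0.1029.
Accumulation ratio R = 1/(1 − f) ≈ 1/0.8971 ≈ 1.1147.
Each bolus raises the concentration by D/Vd = 416/227 ≈ 1.833 μg/mL.
Steady-state peak Cmax,ss = C₀·R ≈ 1.833 × 1.1147 ≈ 2.043 μg/mL.
One interval later, Cmin,ss = Cmax,ss·e^(−kτ) ≈ 2.043 × 0.1029 ≈ 0.210 μg/mL.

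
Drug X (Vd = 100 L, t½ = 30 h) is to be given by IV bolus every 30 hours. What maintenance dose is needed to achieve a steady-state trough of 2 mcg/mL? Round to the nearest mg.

200 mg

τ/t½ = 30/30 ≈ 1, so f = (1/2)^(30/30) ≈ 0.500000.
Cmin,ss = (D/Vd)·f/(1−f), so D = Cmin,ss·Vd·(1−f)/f.
D = 2 × 100 × (1−f)/f ≈ 2 × 100 × 1.00000 ≈ 200.00 mg.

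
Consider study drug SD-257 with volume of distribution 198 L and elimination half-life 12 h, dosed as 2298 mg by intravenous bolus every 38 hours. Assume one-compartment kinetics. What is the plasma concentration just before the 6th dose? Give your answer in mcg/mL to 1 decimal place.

f = (1/2)^(τ/t½) = (1/2)^(38/12) ≈ 0.1114.
C₀ = D/Vd = 2298/198 ≈ 11.606 mcg/mL.
Before the 6th dose, 5 doses have been given. Superposition: Cmin = C₀·(f + f² + … + f^5).
≈ 11.606 × (0.1114 + 0.0124 + 0.0014 + 0.0002 + 0.0000) ≈ 11.606 × 0.1254 ≈ 1.455 mcg/mL.

1.5 mcg/mL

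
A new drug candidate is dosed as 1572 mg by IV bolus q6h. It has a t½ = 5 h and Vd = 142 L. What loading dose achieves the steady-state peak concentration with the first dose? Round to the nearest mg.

2784 mg

f = (1/2)^(6/5) ≈ 0.435275; accumulation ratio R = 1/(1−f) ≈ 1.77077.
Loading dose to hit Cmax,ss on first dose: D_load = D_maint·R ≈ 1572 × 1.77077 ≈ 2783.65 mg.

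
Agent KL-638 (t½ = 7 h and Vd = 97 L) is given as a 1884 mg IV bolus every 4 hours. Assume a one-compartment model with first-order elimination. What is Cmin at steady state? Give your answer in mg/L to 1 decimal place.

Over one 4-h interval, 4/7 ≈ 0.57143 half-lives elapse, leaving f ≈ 0.6730 of each dose.
Accumulation ratio R = 1/(1 − f) ≈ 1/0.3270 ≈ 3.0581.
Each bolus raises the concentration by D/Vd = 1884/97 ≈ 19.423 mg/L.
Steady-state peak Cmax,ss = C₀·R ≈ 19.423 × 3.0581 ≈ 59.397 mg/L.
One interval later, Cmin,ss = Cmax,ss·e^(−kτ) ≈ 59.397 × 0.6730 ≈ 39.974 mg/L.

40.0 mg/L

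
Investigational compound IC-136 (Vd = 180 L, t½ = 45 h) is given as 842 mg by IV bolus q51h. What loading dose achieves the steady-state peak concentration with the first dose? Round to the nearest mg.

f = (1/2)^(51/45) ≈ 0.455861; accumulation ratio R = 1/(1−f) ≈ 1.83777.
Loading dose to hit Cmax,ss on first dose: D_load = D_maint·R ≈ 842 × 1.83777 ≈ 1547.40 mg.

1547 mg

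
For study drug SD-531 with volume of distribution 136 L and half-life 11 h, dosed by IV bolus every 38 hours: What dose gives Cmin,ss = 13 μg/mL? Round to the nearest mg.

τ/t½ = 38/11 ≈ 3.4545, so f = (1/2)^(38/11) ≈ 0.091218.
Cmin,ss = (D/Vd)·f/(1−f), so D = Cmin,ss·Vd·(1−f)/f.
D = 13 × 136 × (1−f)/f ≈ 13 × 136 × 9.96275 ≈ 17614.14 mg.

17614 mg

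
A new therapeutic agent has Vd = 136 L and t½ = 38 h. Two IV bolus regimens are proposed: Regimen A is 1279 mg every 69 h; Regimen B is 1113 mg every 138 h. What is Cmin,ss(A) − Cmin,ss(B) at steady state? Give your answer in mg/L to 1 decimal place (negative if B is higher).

3.0 mg/L

Regimen A: f = (1/2)^(69/38) ≈ 0.2840; Cmin,ss = (1279/136)·f/(1−f) ≈ 3.730 mg/L.
Regimen B: f = (1/2)^(138/38) ≈ 0.0807; Cmin,ss = (1113/136)·f/(1−f) ≈ 0.718 mg/L.
Difference ≈ 3.730 − 0.718 ≈ 3.012 mg/L.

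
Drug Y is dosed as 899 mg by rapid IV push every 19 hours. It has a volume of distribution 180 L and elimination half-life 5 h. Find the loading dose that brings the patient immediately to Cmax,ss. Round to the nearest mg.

969 mg

f = (1/2)^(19/5) ≈ 0.071794; accumulation ratio R = 1/(1−f) ≈ 1.07735.
Loading dose to hit Cmax,ss on first dose: D_load = D_maint·R ≈ 899 × 1.07735 ≈ 968.54 mg.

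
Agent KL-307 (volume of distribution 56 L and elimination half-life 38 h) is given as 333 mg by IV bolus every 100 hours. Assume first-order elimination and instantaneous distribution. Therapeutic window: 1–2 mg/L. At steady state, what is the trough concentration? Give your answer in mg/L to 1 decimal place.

1.1 mg/L

Over one 100-h interval, 100/38 ≈ 2.6316 half-lives elapse, leaving f ≈ 0.1614 of each dose.
At steady state, accumulation factor R = 1/(1 − e^(−kτ)) ≈ 1.1925.
Single-dose peak C₀ = D/Vd = 333/56 ≈ 5.946 mg/L.
Cmax,ss = C₀/(1 − f) ≈ 5.946/0.8386 ≈ 7.090 mg/L.
Steady-state trough Cmin,ss = Cmax,ss·f ≈ 7.090 × 0.1614 ≈ 1.144 mg/L.
Trough 1.1 mg/L vs MEC 1 mg/L: adequate.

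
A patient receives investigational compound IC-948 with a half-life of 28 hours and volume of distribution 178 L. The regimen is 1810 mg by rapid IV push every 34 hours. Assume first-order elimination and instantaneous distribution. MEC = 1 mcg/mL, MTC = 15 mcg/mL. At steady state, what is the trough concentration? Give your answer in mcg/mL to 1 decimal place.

7.7 mcg/mL

τ/t½ = 34/28 ≈ 1.2143, so fraction remaining f = (1/2)^(34/28) ≈ 0.4310.
Accumulation ratio R = 1/(1 − f) ≈ 1/0.5690 ≈ 1.7575.
Single-dose peak C₀ = D/Vd = 1810/178 ≈ 10.169 mcg/mL.
Steady-state peak Cmax,ss = C₀·R ≈ 10.169 × 1.7575 ≈ 17.872 mcg/mL.
Steady-state trough Cmin,ss = Cmax,ss·f ≈ 17.872 × 0.4310 ≈ 7.703 mcg/mL.
Trough 7.7 mcg/mL vs MEC 1 mcg/mL: adequate.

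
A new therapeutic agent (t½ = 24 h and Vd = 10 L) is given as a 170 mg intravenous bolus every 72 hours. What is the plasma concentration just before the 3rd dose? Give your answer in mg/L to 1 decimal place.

2.4 mg/L

f = (1/2)^(τ/t½) = (1/2)^(72/24) ≈ 0.1250.
C₀ = D/Vd = 170/10 ≈ 17.000 mg/L.
Before the 3rd dose, 2 doses have been given. Superposition: Cmin = C₀·(f + f²).
≈ 17.000 × (0.1250 + 0.0156) ≈ 17.000 × 0.1406 ≈ 2.390 mg/L.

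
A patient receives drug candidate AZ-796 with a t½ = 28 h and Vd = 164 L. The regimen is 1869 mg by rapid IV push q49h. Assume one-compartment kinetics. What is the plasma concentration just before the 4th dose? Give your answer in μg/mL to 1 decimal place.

f = (1/2)^(τ/t½) = (1/2)^(49/28) ≈ 0.2973.
C₀ = D/Vd = 1869/164 ≈ 11.396 μg/mL.
Before the 4th dose, 3 doses have been given. Superposition: Cmin = C₀·(f + f² + … + f^3).
≈ 11.396 × (0.2973 + 0.0884 + 0.0263) ≈ 11.396 × 0.4120 ≈ 4.695 μg/mL.

4.7 μg/mL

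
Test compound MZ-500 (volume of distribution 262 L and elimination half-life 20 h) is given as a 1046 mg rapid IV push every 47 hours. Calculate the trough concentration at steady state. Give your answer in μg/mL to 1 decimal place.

1.0 μg/mL

k = ln2/t½ = ln2/20 ≈ 0.034657 h⁻¹; fraction remaining f = e^(−kτ) = e^(−0.034657×47) ≈ 0.1961.
At steady state, accumulation factor R = 1/(1 − e^(−kτ)) ≈ 1.2439.
Single-dose peak C₀ = D/Vd = 1046/262 ≈ 3.992 μg/mL.
Steady-state peak Cmax,ss = C₀·R ≈ 3.992 × 1.2439 ≈ 4.966 μg/mL.
Steady-state trough Cmin,ss = Cmax,ss·f ≈ 4.966 × 0.1961 ≈ 0.974 μg/mL.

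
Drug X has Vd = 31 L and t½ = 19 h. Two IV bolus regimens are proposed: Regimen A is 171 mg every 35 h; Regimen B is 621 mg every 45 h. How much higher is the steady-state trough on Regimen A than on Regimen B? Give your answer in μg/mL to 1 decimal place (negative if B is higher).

-2.7 μg/mL

Regimen A: f = (1/2)^(35/19) ≈ 0.2789; Cmin,ss = (171/31)·f/(1−f) ≈ 2.133 μg/mL.
Regimen B: f = (1/2)^(45/19) ≈ 0.1937; Cmin,ss = (621/31)·f/(1−f) ≈ 4.812 μg/mL.
Difference ≈ 2.133 − 4.812 ≈ -2.679 μg/mL.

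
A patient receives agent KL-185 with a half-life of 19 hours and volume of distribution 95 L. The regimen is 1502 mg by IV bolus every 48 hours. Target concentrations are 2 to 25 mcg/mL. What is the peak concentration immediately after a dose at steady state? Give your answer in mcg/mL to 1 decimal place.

k = ln2/t½ = ln2/19 ≈ 0.036481 h⁻¹; fraction remaining f = e^(−kτ) = e^(−0.036481×48) ≈ 0.1736.
Accumulation ratio R = 1/(1 − f) ≈ 1/0.8264 ≈ 1.2101.
Single-dose peak C₀ = D/Vd = 1502/95 ≈ 15.811 mcg/mL.
Steady-state peak Cmax,ss = C₀·R ≈ 15.811 × 1.2101 ≈ 19.133 mcg/mL.
Peak 19.1 mcg/mL vs MTC 25 mcg/mL: below toxic threshold.

19.1 mcg/mL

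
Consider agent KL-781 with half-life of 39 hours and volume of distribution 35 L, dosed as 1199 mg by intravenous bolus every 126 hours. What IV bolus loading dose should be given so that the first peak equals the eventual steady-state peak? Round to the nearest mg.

1342 mg

f = (1/2)^(126/39) ≈ 0.106523; accumulation ratio R = 1/(1−f) ≈ 1.11922.
Loading dose to hit Cmax,ss on first dose: D_load = D_maint·R ≈ 1199 × 1.11922 ≈ 1341.94 mg.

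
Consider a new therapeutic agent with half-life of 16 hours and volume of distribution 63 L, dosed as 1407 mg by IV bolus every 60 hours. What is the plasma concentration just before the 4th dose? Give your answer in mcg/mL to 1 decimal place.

f = (1/2)^(τ/t½) = (1/2)^(60/16) ≈ 0.0743.
C₀ = D/Vd = 1407/63 ≈ 22.333 mcg/mL.
Before the 4th dose, 3 doses have been given. Superposition: Cmin = C₀·(f + f² + … + f^3).
≈ 22.333 × (0.0743 + 0.0055 + 0.0004) ≈ 22.333 × 0.0802 ≈ 1.791 mcg/mL.

1.8 mcg/mL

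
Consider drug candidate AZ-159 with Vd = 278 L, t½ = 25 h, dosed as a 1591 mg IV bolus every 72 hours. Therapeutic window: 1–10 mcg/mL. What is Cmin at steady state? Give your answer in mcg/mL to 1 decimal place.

0.9 mcg/mL

Over one 72-h interval, 72/25 ≈ 2.88 half-lives elapse, leaving f ≈ 0.1358 of each dose.
At steady state, accumulation factor R = 1/(1 − e^(−kτ)) ≈ 1.1571.
Each bolus raises the concentration by D/Vd = 1591/278 ≈ 5.723 mcg/mL.
Cmax,ss = C₀/(1 − f) ≈ 5.723/0.8642 ≈ 6.622 mcg/mL.
Steady-state trough Cmin,ss = Cmax,ss·f ≈ 6.622 × 0.1358 ≈ 0.899 mcg/mL.
Trough 0.9 mcg/mL vs MEC 1 mcg/mL: subtherapeutic.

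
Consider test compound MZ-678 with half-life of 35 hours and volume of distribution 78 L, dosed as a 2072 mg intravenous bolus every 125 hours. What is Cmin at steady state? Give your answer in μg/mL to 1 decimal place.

2.4 μg/mL

Over one 125-h interval, 125/35 ≈ 3.5714 half-lives elapse, leaving f ≈ 0.0841 of each dose.
Each bolus raises the concentration by D/Vd = 2072/78 ≈ 26.564 μg/mL.
Steady-state trough Cmin,ss = C₀·f/(1−f) ≈ 26.564 × 0.0841/0.9159 ≈ 2.439 μg/mL.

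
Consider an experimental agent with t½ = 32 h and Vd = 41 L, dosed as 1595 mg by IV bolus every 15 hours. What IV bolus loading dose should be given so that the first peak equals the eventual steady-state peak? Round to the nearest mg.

f = (1/2)^(15/32) ≈ 0.722590; accumulation ratio R = 1/(1−f) ≈ 3.60477.
Loading dose to hit Cmax,ss on first dose: D_load = D_maint·R ≈ 1595 × 3.60477 ≈ 5749.61 mg.

5750 mg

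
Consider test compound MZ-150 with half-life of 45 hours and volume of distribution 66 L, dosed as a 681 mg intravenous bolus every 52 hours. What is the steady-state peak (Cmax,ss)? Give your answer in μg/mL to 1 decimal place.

18.7 μg/mL

k = ln2/t½ = ln2/45 ≈ 0.015403 h⁻¹; fraction remaining f = e^(−kτ) = e^(−0.015403×52) ≈ 0.4489.
At steady state, accumulation factor R = 1/(1 − e^(−kτ)) ≈ 1.8146.
Single-dose peak C₀ = D/Vd = 681/66 ≈ 10.318 μg/mL.
Steady-state peak Cmax,ss = C₀·R ≈ 10.318 × 1.8146 ≈ 18.723 μg/mL.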